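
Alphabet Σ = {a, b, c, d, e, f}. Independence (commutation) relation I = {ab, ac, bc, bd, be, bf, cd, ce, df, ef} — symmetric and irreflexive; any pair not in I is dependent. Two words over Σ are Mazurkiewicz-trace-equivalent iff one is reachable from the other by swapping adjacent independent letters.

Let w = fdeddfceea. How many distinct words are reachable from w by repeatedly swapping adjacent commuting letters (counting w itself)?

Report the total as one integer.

112

drop 0:f onto floor
drop 1:d onto floor
drop 2:e onto {1:d}
drop 3:d onto {2:e}
drop 4:d onto {3:d}
drop 5:f onto {0:f}
drop 6:c onto {5:f}
drop 7:e onto {4:d}
drop 8:e onto {7:e}
drop 9:a onto {5:f, 8:e}
ground layer = {0:f, 1:d}
drop-orders for the pieces not yet dropped (sum over which currently-grounded one goes next):
  1 to go: {6} 1  {9} 1
  2 to go: {6,9} 2  {8,9} 1
  3 to go: {5,6,9} 2  {6,8,9} 3  {7,8,9} 1
  4 to go: {0,5,6,9} 2  {4,7,8,9} 1  {5,6,8,9} 5  {6,7,8,9} 4
  5 to go: {0,5,6,8,9} 7  {3,4,7,8,9} 1  {4,6,7,8,9} 5  {5,6,7,8,9} 9
  6 to go: {0,5,6,7,8,9} 16  {2,3,4,7,8,9} 1  {3,4,6,7,8,9} 6  {4,5,6,7,8,9} 14
  7 to go: {0,4,5,6,7,8,9} 30  {1,2,3,4,7,8,9} 1  {2,3,4,6,7,8,9} 7  {3,4,5,6,7,8,9} 20
  8 to go: {0,3,4,5,6,7,8,9} 50  {1,2,3,4,6,7,8,9} 8  {2,3,4,5,6,7,8,9} 27
  if 0:f drops first: 35 orders
  if 1:d drops first: 77 orders
heap linearizations: 112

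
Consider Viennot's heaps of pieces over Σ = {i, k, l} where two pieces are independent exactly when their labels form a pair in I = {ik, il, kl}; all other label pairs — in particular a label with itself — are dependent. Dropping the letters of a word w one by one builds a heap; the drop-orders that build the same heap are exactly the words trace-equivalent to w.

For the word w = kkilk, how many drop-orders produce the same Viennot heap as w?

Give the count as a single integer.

#0=k has no predecessor
#1=k depends on [0:k]
#2=i has no predecessor
#3=l has no predecessor
#4=k depends on [1:k]
sources: [0:k, 2:i, 3:l]
N(rest) = Σ N(rest − s) over sources s of rest; N(one piece) = 1:
  size 1 → [2]=1  [3]=1  [4]=1
  size 2 → [1,4]=1  [2,3]=2  [2,4]=2  [3,4]=2
  size 3 → [0,1,4]=1  [1,2,4]=3  [1,3,4]=3  [2,3,4]=6
  first=0(k) contributes 12
  first=2(i) contributes 4
  first=3(l) contributes 4
|[w]| = 20

20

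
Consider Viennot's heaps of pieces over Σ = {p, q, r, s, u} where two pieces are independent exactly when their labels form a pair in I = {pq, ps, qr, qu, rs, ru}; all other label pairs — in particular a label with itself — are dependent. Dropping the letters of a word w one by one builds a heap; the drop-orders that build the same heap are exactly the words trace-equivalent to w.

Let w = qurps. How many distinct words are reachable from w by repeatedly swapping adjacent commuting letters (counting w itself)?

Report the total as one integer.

16

#0=q has no predecessor
#1=u has no predecessor
#2=r has no predecessor
#3=p depends on [1:u, 2:r]
#4=s depends on [0:q, 1:u]
sources: [0:q, 1:u, 2:r]
N(rest) = Σ N(rest − s) over sources s of rest; N(one piece) = 1:
  size 1 → [3]=1  [4]=1
  size 2 → [0,4]=1  [2,3]=1  [3,4]=2
  size 3 → [0,3,4]=3  [1,3,4]=2  [2,3,4]=3
  first=0(q) contributes 5
  first=1(u) contributes 6
  first=2(r) contributes 5
|[w]| = 16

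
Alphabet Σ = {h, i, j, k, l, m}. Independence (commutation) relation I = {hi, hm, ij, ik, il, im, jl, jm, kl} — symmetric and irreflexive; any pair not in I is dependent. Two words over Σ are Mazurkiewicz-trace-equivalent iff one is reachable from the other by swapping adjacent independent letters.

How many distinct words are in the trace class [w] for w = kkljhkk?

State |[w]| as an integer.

0(k) covers ∅
1(k) covers 0:k
2(l) covers ∅
3(j) covers 1:k
4(h) covers 2:l, 3:j
5(k) covers 4:h
6(k) covers 5:k
floor of heap: 0:k, 2:l
completions by unplaced set U, small U first (add the entries for U minus each lowest piece of U):
  |U|=1: {6}:1
  |U|=2: {5,6}:1
  |U|=3: {4,5,6}:1
  |U|=4: {2,4,5,6}:1  {3,4,5,6}:1
  |U|=5: {1,3,4,5,6}:1  {2,3,4,5,6}:2
  start at 0(k): 3
  start at 2(l): 1
sum over floor = 4

4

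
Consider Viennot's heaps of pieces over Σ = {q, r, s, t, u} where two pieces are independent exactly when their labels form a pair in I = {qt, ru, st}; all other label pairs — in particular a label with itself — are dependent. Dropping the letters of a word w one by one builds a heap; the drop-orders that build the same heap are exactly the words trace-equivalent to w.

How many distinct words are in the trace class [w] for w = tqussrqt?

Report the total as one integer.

drop 0:t onto floor
drop 1:q onto floor
drop 2:u onto {0:t, 1:q}
drop 3:s onto {2:u}
drop 4:s onto {3:s}
drop 5:r onto {4:s}
drop 6:q onto {5:r}
drop 7:t onto {5:r}
ground layer = {0:t, 1:q}
drop-orders for the pieces not yet dropped (sum over which currently-grounded one goes next):
  1 to go: {6} 1  {7} 1
  2 to go: {6,7} 2
  3 to go: {5,6,7} 2
  4 to go: {4,5,6,7} 2
  5 to go: {3,4,5,6,7} 2
  6 to go: {2,3,4,5,6,7} 2
  if 0:t drops first: 2 orders
  if 1:q drops first: 2 orders
heap linearizations: 4

4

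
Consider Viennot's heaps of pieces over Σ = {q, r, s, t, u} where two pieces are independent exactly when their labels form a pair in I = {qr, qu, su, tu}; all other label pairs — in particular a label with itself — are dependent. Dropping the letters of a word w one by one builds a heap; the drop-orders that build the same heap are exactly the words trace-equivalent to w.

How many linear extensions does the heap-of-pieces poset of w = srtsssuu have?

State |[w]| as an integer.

piece 0:s — minimal
piece 1:r rests on {0:s}
piece 2:t rests on {1:r}
piece 3:s rests on {2:t}
piece 4:s rests on {3:s}
piece 5:s rests on {4:s}
piece 6:u rests on {1:r}
piece 7:u rests on {6:u}
minimal pieces: {0:s}
ways to finish when only these pieces remain (= sum over removing one remaining piece with nothing left below it):
  1 left: {5}→1  {7}→1
  2 left: {4,5}→1  {5,7}→2  {6,7}→1
  3 left: {3,4,5}→1  {4,5,7}→3  {5,6,7}→3
  4 left: {2,3,4,5}→1  {3,4,5,7}→4  {4,5,6,7}→6
  5 left: {2,3,4,5,7}→5  {3,4,5,6,7}→10
  6 left: {2,3,4,5,6,7}→15
  placing 0:s first → 15 extensions

15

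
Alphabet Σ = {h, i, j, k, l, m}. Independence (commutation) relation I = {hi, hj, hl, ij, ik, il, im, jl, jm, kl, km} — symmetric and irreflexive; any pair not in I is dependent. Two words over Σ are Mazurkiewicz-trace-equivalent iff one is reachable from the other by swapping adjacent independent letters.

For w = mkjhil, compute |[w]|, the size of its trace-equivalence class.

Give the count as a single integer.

piece 0:m — minimal
piece 1:k — minimal
piece 2:j rests on {1:k}
piece 3:h rests on {0:m, 1:k}
piece 4:i — minimal
piece 5:l rests on {0:m}
minimal pieces: {0:m, 1:k, 4:i}
ways to finish when only these pieces remain (= sum over removing one remaining piece with nothing left below it):
  1 left: {2}→1  {3}→1  {4}→1  {5}→1
  2 left: {2,3}→2  {2,4}→2  {2,5}→2  {3,4}→2  {3,5}→2  {4,5}→2
  3 left: {0,3,5}→2  {1,2,3}→2  {2,3,4}→6  {2,3,5}→6  {2,4,5}→6  {3,4,5}→6
  4 left: {0,2,3,5}→8  {0,3,4,5}→8  {1,2,3,4}→8  {1,2,3,5}→8  {2,3,4,5}→24
  placing 0:m first → 40 extensions
  placing 1:k first → 40 extensions
  placing 4:i first → 16 extensions
total linear extensions = 96

96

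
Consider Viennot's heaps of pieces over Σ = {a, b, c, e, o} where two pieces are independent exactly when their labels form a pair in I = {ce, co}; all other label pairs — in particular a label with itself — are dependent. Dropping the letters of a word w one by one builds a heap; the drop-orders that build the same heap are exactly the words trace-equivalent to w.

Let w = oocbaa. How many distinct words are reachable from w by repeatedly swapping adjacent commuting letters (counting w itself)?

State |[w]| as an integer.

3

piece 0:o — minimal
piece 1:o rests on {0:o}
piece 2:c — minimal
piece 3:b rests on {1:o, 2:c}
piece 4:a rests on {3:b}
piece 5:a rests on {4:a}
minimal pieces: {0:o, 2:c}
ways to finish when only these pieces remain (= sum over removing one remaining piece with nothing left below it):
  1 left: {5}→1
  2 left: {4,5}→1
  3 left: {3,4,5}→1
  4 left: {1,3,4,5}→1  {2,3,4,5}→1
  placing 0:o first → 2 extensions
  placing 2:c first → 1 extensions
total linear extensions = 3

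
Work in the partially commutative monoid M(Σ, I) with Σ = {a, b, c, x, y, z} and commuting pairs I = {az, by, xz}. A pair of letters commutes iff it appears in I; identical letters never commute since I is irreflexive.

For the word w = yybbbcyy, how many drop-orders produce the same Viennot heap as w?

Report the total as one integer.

0(y) covers ∅
1(y) covers 0:y
2(b) covers ∅
3(b) covers 2:b
4(b) covers 3:b
5(c) covers 1:y, 4:b
6(y) covers 5:c
7(y) covers 6:y
floor of heap: 0:y, 2:b
completions by unplaced set U, small U first (add the entries for U minus each lowest piece of U):
  |U|=1: {7}:1
  |U|=2: {6,7}:1
  |U|=3: {5,6,7}:1
  |U|=4: {1,5,6,7}:1  {4,5,6,7}:1
  |U|=5: {0,1,5,6,7}:1  {1,4,5,6,7}:2  {3,4,5,6,7}:1
  |U|=6: {0,1,4,5,6,7}:3  {1,3,4,5,6,7}:3  {2,3,4,5,6,7}:1
  start at 0(y): 4
  start at 2(b): 6
sum over floor = 10

10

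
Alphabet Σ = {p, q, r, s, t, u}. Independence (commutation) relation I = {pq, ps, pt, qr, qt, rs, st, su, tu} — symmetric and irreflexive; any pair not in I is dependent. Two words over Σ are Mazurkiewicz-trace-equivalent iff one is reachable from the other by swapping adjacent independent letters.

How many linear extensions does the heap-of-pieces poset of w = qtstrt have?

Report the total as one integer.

0(q) covers ∅
1(t) covers ∅
2(s) covers 0:q
3(t) covers 1:t
4(r) covers 3:t
5(t) covers 4:r
floor of heap: 0:q, 1:t
completions by unplaced set U, small U first (add the entries for U minus each lowest piece of U):
  |U|=1: {2}:1  {5}:1
  |U|=2: {0,2}:1  {2,5}:2  {4,5}:1
  |U|=3: {0,2,5}:3  {2,4,5}:3  {3,4,5}:1
  |U|=4: {0,2,4,5}:6  {1,3,4,5}:1  {2,3,4,5}:4
  start at 0(q): 5
  start at 1(t): 10
sum over floor = 15

15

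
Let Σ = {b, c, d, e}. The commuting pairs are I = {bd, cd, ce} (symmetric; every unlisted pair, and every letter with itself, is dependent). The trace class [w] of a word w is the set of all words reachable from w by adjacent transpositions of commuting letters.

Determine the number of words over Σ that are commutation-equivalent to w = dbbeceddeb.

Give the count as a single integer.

#0=d has no predecessor
#1=b has no predecessor
#2=b depends on [1:b]
#3=e depends on [0:d, 2:b]
#4=c depends on [2:b]
#5=e depends on [3:e]
#6=d depends on [5:e]
#7=d depends on [6:d]
#8=e depends on [7:d]
#9=b depends on [4:c, 8:e]
sources: [0:d, 1:b]
N(rest) = Σ N(rest − s) over sources s of rest; N(one piece) = 1:
  size 1 → [9]=1
  size 2 → [4,9]=1  [8,9]=1
  size 3 → [4,8,9]=2  [7,8,9]=1
  size 4 → [4,7,8,9]=3  [6,7,8,9]=1
  size 5 → [4,6,7,8,9]=4  [5,6,7,8,9]=1
  size 6 → [3,5,6,7,8,9]=1  [4,5,6,7,8,9]=5
  size 7 → [0,3,5,6,7,8,9]=1  [3,4,5,6,7,8,9]=6
  size 8 → [0,3,4,5,6,7,8,9]=7  [2,3,4,5,6,7,8,9]=6
  first=0(d) contributes 6
  first=1(b) contributes 13
|[w]| = 19

19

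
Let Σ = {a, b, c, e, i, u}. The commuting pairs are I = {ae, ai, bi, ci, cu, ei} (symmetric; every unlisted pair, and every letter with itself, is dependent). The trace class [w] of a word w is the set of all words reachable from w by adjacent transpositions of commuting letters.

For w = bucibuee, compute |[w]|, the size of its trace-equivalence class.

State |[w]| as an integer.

piece 0:b — minimal
piece 1:u rests on {0:b}
piece 2:c rests on {0:b}
piece 3:i rests on {1:u}
piece 4:b rests on {1:u, 2:c}
piece 5:u rests on {3:i, 4:b}
piece 6:e rests on {5:u}
piece 7:e rests on {6:e}
minimal pieces: {0:b}
ways to finish when only these pieces remain (= sum over removing one remaining piece with nothing left below it):
  1 left: {7}→1
  2 left: {6,7}→1
  3 left: {5,6,7}→1
  4 left: {3,5,6,7}→1  {4,5,6,7}→1
  5 left: {2,4,5,6,7}→1  {3,4,5,6,7}→2
  6 left: {1,3,4,5,6,7}→2  {2,3,4,5,6,7}→3
  placing 0:b first → 5 extensions

5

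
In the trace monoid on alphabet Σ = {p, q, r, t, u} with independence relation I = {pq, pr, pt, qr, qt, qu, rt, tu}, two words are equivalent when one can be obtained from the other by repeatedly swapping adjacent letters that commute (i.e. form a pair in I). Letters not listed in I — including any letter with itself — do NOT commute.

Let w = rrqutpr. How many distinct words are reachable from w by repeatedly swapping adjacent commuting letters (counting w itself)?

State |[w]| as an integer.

84

drop 0:r onto floor
drop 1:r onto {0:r}
drop 2:q onto floor
drop 3:u onto {1:r}
drop 4:t onto floor
drop 5:p onto {3:u}
drop 6:r onto {3:u}
ground layer = {0:r, 2:q, 4:t}
drop-orders for the pieces not yet dropped (sum over which currently-grounded one goes next):
  1 to go: {2} 1  {4} 1  {5} 1  {6} 1
  2 to go: {2,4} 2  {2,5} 2  {2,6} 2  {4,5} 2  {4,6} 2  {5,6} 2
  3 to go: {2,4,5} 6  {2,4,6} 6  {2,5,6} 6  {3,5,6} 2  {4,5,6} 6
  4 to go: {1,3,5,6} 2  {2,3,5,6} 8  {2,4,5,6} 24  {3,4,5,6} 8
  5 to go: {0,1,3,5,6} 2  {1,2,3,5,6} 10  {1,3,4,5,6} 10  {2,3,4,5,6} 40
  if 0:r drops first: 60 orders
  if 2:q drops first: 12 orders
  if 4:t drops first: 12 orders
heap linearizations: 84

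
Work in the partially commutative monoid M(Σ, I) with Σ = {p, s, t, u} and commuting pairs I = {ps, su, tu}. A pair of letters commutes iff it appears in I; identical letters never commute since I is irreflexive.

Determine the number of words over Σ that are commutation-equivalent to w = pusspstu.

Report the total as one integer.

0(p) covers ∅
1(u) covers 0:p
2(s) covers ∅
3(s) covers 2:s
4(p) covers 1:u
5(s) covers 3:s
6(t) covers 4:p, 5:s
7(u) covers 4:p
floor of heap: 0:p, 2:s
completions by unplaced set U, small U first (add the entries for U minus each lowest piece of U):
  |U|=1: {6}:1  {7}:1
  |U|=2: {5,6}:1  {6,7}:2
  |U|=3: {3,5,6}:1  {4,6,7}:2  {5,6,7}:3
  |U|=4: {1,4,6,7}:2  {2,3,5,6}:1  {3,5,6,7}:4  {4,5,6,7}:5
  |U|=5: {0,1,4,6,7}:2  {1,4,5,6,7}:7  {2,3,5,6,7}:5  {3,4,5,6,7}:9
  |U|=6: {0,1,4,5,6,7}:9  {1,3,4,5,6,7}:16  {2,3,4,5,6,7}:14
  start at 0(p): 30
  start at 2(s): 25
sum over floor = 55

55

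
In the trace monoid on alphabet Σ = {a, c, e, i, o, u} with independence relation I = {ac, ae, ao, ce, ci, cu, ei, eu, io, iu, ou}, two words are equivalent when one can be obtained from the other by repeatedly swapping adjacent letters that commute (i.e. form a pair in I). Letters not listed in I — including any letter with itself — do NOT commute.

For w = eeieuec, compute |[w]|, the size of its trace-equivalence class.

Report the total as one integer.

piece 0:e — minimal
piece 1:e rests on {0:e}
piece 2:i — minimal
piece 3:e rests on {1:e}
piece 4:u — minimal
piece 5:e rests on {3:e}
piece 6:c — minimal
minimal pieces: {0:e, 2:i, 4:u, 6:c}
ways to finish when only these pieces remain (= sum over removing one remaining piece with nothing left below it):
  1 left: {2}→1  {4}→1  {5}→1  {6}→1
  2 left: {2,4}→2  {2,5}→2  {2,6}→2  {3,5}→1  {4,5}→2  {4,6}→2  {5,6}→2
  3 left: {1,3,5}→1  {2,3,5}→3  {2,4,5}→6  {2,4,6}→6  {2,5,6}→6  {3,4,5}→3  {3,5,6}→3  {4,5,6}→6
  4 left: {0,1,3,5}→1  {1,2,3,5}→4  {1,3,4,5}→4  {1,3,5,6}→4  {2,3,4,5}→12  {2,3,5,6}→12  {2,4,5,6}→24  {3,4,5,6}→12
  5 left: {0,1,2,3,5}→5  {0,1,3,4,5}→5  {0,1,3,5,6}→5  {1,2,3,4,5}→20  {1,2,3,5,6}→20  {1,3,4,5,6}→20  {2,3,4,5,6}→60
  placing 0:e first → 120 extensions
  placing 2:i first → 30 extensions
  placing 4:u first → 30 extensions
  placing 6:c first → 30 extensions
total linear extensions = 210

210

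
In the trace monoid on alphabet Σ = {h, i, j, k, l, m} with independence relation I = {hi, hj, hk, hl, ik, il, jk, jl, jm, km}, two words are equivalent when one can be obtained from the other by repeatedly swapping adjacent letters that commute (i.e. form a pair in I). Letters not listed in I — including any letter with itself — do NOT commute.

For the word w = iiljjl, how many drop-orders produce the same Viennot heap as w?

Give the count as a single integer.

15

drop 0:i onto floor
drop 1:i onto {0:i}
drop 2:l onto floor
drop 3:j onto {1:i}
drop 4:j onto {3:j}
drop 5:l onto {2:l}
ground layer = {0:i, 2:l}
drop-orders for the pieces not yet dropped (sum over which currently-grounded one goes next):
  1 to go: {4} 1  {5} 1
  2 to go: {2,5} 1  {3,4} 1  {4,5} 2
  3 to go: {1,3,4} 1  {2,4,5} 3  {3,4,5} 3
  4 to go: {0,1,3,4} 1  {1,3,4,5} 4  {2,3,4,5} 6
  if 0:i drops first: 10 orders
  if 2:l drops first: 5 orders
heap linearizations: 15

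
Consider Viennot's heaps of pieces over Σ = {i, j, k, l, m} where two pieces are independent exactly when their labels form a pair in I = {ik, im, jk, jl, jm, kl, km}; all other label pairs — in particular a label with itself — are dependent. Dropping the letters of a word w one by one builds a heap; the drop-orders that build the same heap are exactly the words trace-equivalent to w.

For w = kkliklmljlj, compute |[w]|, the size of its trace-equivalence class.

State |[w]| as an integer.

#0=k has no predecessor
#1=k depends on [0:k]
#2=l has no predecessor
#3=i depends on [2:l]
#4=k depends on [1:k]
#5=l depends on [3:i]
#6=m depends on [5:l]
#7=l depends on [6:m]
#8=j depends on [3:i]
#9=l depends on [7:l]
#10=j depends on [8:j]
sources: [0:k, 2:l]
N(rest) = Σ N(rest − s) over sources s of rest; N(one piece) = 1:
  size 1 → [4]=1  [9]=1  [10]=1
  size 2 → [1,4]=1  [4,9]=2  [4,10]=2  [7,9]=1  [8,10]=1  [9,10]=2
  size 3 → [0,1,4]=1  [1,4,9]=3  [1,4,10]=3  [4,7,9]=3  [4,8,10]=3  [4,9,10]=6  [6,7,9]=1  [7,9,10]=3  [8,9,10]=3
  size 4 → [0,1,4,9]=4  [0,1,4,10]=4  [1,4,7,9]=6  [1,4,8,10]=6  [1,4,9,10]=12  [4,6,7,9]=4  [4,7,9,10]=12  [4,8,9,10]=12  [5,6,7,9]=1  [6,7,9,10]=4  [7,8,9,10]=6
  size 5 → [0,1,4,7,9]=10  [0,1,4,8,10]=10  [0,1,4,9,10]=20  [1,4,6,7,9]=10  [1,4,7,9,10]=30  [1,4,8,9,10]=30  [4,5,6,7,9]=5  [4,6,7,9,10]=20  [4,7,8,9,10]=30  [5,6,7,9,10]=5  [6,7,8,9,10]=10
  size 6 → [0,1,4,6,7,9]=20  [0,1,4,7,9,10]=60  [0,1,4,8,9,10]=60  [1,4,5,6,7,9]=15  [1,4,6,7,9,10]=60  [1,4,7,8,9,10]=90  [4,5,6,7,9,10]=30  [4,6,7,8,9,10]=60  [5,6,7,8,9,10]=15
  size 7 → [0,1,4,5,6,7,9]=35  [0,1,4,6,7,9,10]=140  [0,1,4,7,8,9,10]=210  [1,4,5,6,7,9,10]=105  [1,4,6,7,8,9,10]=210  [3,5,6,7,8,9,10]=15  [4,5,6,7,8,9,10]=105
  size 8 → [0,1,4,5,6,7,9,10]=280  [0,1,4,6,7,8,9,10]=560  [1,4,5,6,7,8,9,10]=420  [2,3,5,6,7,8,9,10]=15  [3,4,5,6,7,8,9,10]=120
  size 9 → [0,1,4,5,6,7,8,9,10]=1260  [1,3,4,5,6,7,8,9,10]=540  [2,3,4,5,6,7,8,9,10]=135
  first=0(k) contributes 675
  first=2(l) contributes 1800
|[w]| = 2475

2475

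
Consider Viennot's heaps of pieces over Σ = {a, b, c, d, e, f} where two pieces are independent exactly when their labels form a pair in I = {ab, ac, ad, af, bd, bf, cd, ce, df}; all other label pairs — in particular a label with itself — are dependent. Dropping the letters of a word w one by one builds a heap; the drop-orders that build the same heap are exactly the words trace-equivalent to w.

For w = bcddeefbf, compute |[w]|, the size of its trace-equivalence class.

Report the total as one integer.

36

#0=b has no predecessor
#1=c depends on [0:b]
#2=d has no predecessor
#3=d depends on [2:d]
#4=e depends on [0:b, 3:d]
#5=e depends on [4:e]
#6=f depends on [1:c, 5:e]
#7=b depends on [1:c, 5:e]
#8=f depends on [6:f]
sources: [0:b, 2:d]
N(rest) = Σ N(rest − s) over sources s of rest; N(one piece) = 1:
  size 1 → [7]=1  [8]=1
  size 2 → [6,8]=1  [7,8]=2
  size 3 → [6,7,8]=3
  size 4 → [1,6,7,8]=3  [5,6,7,8]=3
  size 5 → [1,5,6,7,8]=6  [4,5,6,7,8]=3
  size 6 → [1,4,5,6,7,8]=9  [3,4,5,6,7,8]=3
  size 7 → [0,1,4,5,6,7,8]=9  [1,3,4,5,6,7,8]=12  [2,3,4,5,6,7,8]=3
  first=0(b) contributes 15
  first=2(d) contributes 21
|[w]| = 36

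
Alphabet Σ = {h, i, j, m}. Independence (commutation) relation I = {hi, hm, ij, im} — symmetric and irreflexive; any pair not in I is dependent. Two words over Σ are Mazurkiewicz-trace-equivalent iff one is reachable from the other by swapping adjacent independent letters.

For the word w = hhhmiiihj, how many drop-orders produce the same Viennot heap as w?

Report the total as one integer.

420

drop 0:h onto floor
drop 1:h onto {0:h}
drop 2:h onto {1:h}
drop 3:m onto floor
drop 4:i onto floor
drop 5:i onto {4:i}
drop 6:i onto {5:i}
drop 7:h onto {2:h}
drop 8:j onto {3:m, 7:h}
ground layer = {0:h, 3:m, 4:i}
drop-orders for the pieces not yet dropped (sum over which currently-grounded one goes next):
  1 to go: {6} 1  {8} 1
  2 to go: {3,8} 1  {5,6} 1  {6,8} 2  {7,8} 1
  3 to go: {2,7,8} 1  {3,6,8} 3  {3,7,8} 2  {4,5,6} 1  {5,6,8} 3  {6,7,8} 3
  4 to go: {1,2,7,8} 1  {2,3,7,8} 3  {2,6,7,8} 4  {3,5,6,8} 6  {3,6,7,8} 8  {4,5,6,8} 4  {5,6,7,8} 6
  5 to go: {0,1,2,7,8} 1  {1,2,3,7,8} 4  {1,2,6,7,8} 5  {2,3,6,7,8} 15  {2,5,6,7,8} 10  {3,4,5,6,8} 10  {3,5,6,7,8} 20  {4,5,6,7,8} 10
  6 to go: {0,1,2,3,7,8} 5  {0,1,2,6,7,8} 6  {1,2,3,6,7,8} 24  {1,2,5,6,7,8} 15  {2,3,5,6,7,8} 45  {2,4,5,6,7,8} 20  {3,4,5,6,7,8} 40
  7 to go: {0,1,2,3,6,7,8} 35  {0,1,2,5,6,7,8} 21  {1,2,3,5,6,7,8} 84  {1,2,4,5,6,7,8} 35  {2,3,4,5,6,7,8} 105
  if 0:h drops first: 224 orders
  if 3:m drops first: 56 orders
  if 4:i drops first: 140 orders
heap linearizations: 420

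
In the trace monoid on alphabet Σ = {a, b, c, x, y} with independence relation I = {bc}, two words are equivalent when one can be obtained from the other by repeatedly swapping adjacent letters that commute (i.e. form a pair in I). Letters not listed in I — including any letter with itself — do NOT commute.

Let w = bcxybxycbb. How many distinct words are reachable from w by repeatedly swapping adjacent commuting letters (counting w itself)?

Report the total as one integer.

piece 0:b — minimal
piece 1:c — minimal
piece 2:x rests on {0:b, 1:c}
piece 3:y rests on {2:x}
piece 4:b rests on {3:y}
piece 5:x rests on {4:b}
piece 6:y rests on {5:x}
piece 7:c rests on {6:y}
piece 8:b rests on {6:y}
piece 9:b rests on {8:b}
minimal pieces: {0:b, 1:c}
ways to finish when only these pieces remain (= sum over removing one remaining piece with nothing left below it):
  1 left: {7}→1  {9}→1
  2 left: {7,9}→2  {8,9}→1
  3 left: {7,8,9}→3
  4 left: {6,7,8,9}→3
  5 left: {5,6,7,8,9}→3
  6 left: {4,5,6,7,8,9}→3
  7 left: {3,4,5,6,7,8,9}→3
  8 left: {2,3,4,5,6,7,8,9}→3
  placing 0:b first → 3 extensions
  placing 1:c first → 3 extensions
total linear extensions = 6

6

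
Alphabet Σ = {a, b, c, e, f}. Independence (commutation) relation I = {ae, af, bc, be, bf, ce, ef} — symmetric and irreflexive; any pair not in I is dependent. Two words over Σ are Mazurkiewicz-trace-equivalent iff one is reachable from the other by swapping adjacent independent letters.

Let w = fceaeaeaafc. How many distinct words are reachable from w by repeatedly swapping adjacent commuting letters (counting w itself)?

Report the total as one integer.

825

0(f) covers ∅
1(c) covers 0:f
2(e) covers ∅
3(a) covers 1:c
4(e) covers 2:e
5(a) covers 3:a
6(e) covers 4:e
7(a) covers 5:a
8(a) covers 7:a
9(f) covers 1:c
10(c) covers 8:a, 9:f
floor of heap: 0:f, 2:e
completions by unplaced set U, small U first (add the entries for U minus each lowest piece of U):
  |U|=1: {6}:1  {10}:1
  |U|=2: {4,6}:1  {6,10}:2  {8,10}:1  {9,10}:1
  |U|=3: {2,4,6}:1  {4,6,10}:3  {6,8,10}:3  {6,9,10}:3  {7,8,10}:1  {8,9,10}:2
  |U|=4: {2,4,6,10}:4  {4,6,8,10}:6  {4,6,9,10}:6  {5,7,8,10}:1  {6,7,8,10}:4  {6,8,9,10}:8  {7,8,9,10}:3
  |U|=5: {2,4,6,8,10}:10  {2,4,6,9,10}:10  {3,5,7,8,10}:1  {4,6,7,8,10}:10  {4,6,8,9,10}:20  {5,6,7,8,10}:5  {5,7,8,9,10}:4  {6,7,8,9,10}:15
  |U|=6: {2,4,6,7,8,10}:20  {2,4,6,8,9,10}:40  {3,5,6,7,8,10}:6  {3,5,7,8,9,10}:5  {4,5,6,7,8,10}:15  {4,6,7,8,9,10}:45  {5,6,7,8,9,10}:24
  |U|=7: {1,3,5,7,8,9,10}:5  {2,4,5,6,7,8,10}:35  {2,4,6,7,8,9,10}:105  {3,4,5,6,7,8,10}:21  {3,5,6,7,8,9,10}:35  {4,5,6,7,8,9,10}:84
  |U|=8: {0,1,3,5,7,8,9,10}:5  {1,3,5,6,7,8,9,10}:40  {2,3,4,5,6,7,8,10}:56  {2,4,5,6,7,8,9,10}:224  {3,4,5,6,7,8,9,10}:140
  |U|=9: {0,1,3,5,6,7,8,9,10}:45  {1,3,4,5,6,7,8,9,10}:180  {2,3,4,5,6,7,8,9,10}:420
  start at 0(f): 600
  start at 2(e): 225
sum over floor = 825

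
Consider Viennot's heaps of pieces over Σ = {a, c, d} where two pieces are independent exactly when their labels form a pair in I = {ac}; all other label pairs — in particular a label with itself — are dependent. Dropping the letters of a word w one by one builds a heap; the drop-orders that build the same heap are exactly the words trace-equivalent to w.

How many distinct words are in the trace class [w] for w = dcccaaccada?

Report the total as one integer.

piece 0:d — minimal
piece 1:c rests on {0:d}
piece 2:c rests on {1:c}
piece 3:c rests on {2:c}
piece 4:a rests on {0:d}
piece 5:a rests on {4:a}
piece 6:c rests on {3:c}
piece 7:c rests on {6:c}
piece 8:a rests on {5:a}
piece 9:d rests on {7:c, 8:a}
piece 10:a rests on {9:d}
minimal pieces: {0:d}
ways to finish when only these pieces remain (= sum over removing one remaining piece with nothing left below it):
  1 left: {10}→1
  2 left: {9,10}→1
  3 left: {7,9,10}→1  {8,9,10}→1
  4 left: {5,8,9,10}→1  {6,7,9,10}→1  {7,8,9,10}→2
  5 left: {3,6,7,9,10}→1  {4,5,8,9,10}→1  {5,7,8,9,10}→3  {6,7,8,9,10}→3
  6 left: {2,3,6,7,9,10}→1  {3,6,7,8,9,10}→4  {4,5,7,8,9,10}→4  {5,6,7,8,9,10}→6
  7 left: {1,2,3,6,7,9,10}→1  {2,3,6,7,8,9,10}→5  {3,5,6,7,8,9,10}→10  {4,5,6,7,8,9,10}→10
  8 left: {1,2,3,6,7,8,9,10}→6  {2,3,5,6,7,8,9,10}→15  {3,4,5,6,7,8,9,10}→20
  9 left: {1,2,3,5,6,7,8,9,10}→21  {2,3,4,5,6,7,8,9,10}→35
  placing 0:d first → 56 extensions

56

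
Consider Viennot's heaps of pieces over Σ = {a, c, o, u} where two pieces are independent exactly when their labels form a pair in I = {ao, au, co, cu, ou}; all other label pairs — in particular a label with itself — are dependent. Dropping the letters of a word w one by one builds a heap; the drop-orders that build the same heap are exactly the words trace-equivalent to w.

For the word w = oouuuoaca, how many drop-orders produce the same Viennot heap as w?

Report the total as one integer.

#0=o has no predecessor
#1=o depends on [0:o]
#2=u has no predecessor
#3=u depends on [2:u]
#4=u depends on [3:u]
#5=o depends on [1:o]
#6=a has no predecessor
#7=c depends on [6:a]
#8=a depends on [7:c]
sources: [0:o, 2:u, 6:a]
N(rest) = Σ N(rest − s) over sources s of rest; N(one piece) = 1:
  size 1 → [4]=1  [5]=1  [8]=1
  size 2 → [1,5]=1  [3,4]=1  [4,5]=2  [4,8]=2  [5,8]=2  [7,8]=1
  size 3 → [0,1,5]=1  [1,4,5]=3  [1,5,8]=3  [2,3,4]=1  [3,4,5]=3  [3,4,8]=3  [4,5,8]=6  [4,7,8]=3  [5,7,8]=3  [6,7,8]=1
  size 4 → [0,1,4,5]=4  [0,1,5,8]=4  [1,3,4,5]=6  [1,4,5,8]=12  [1,5,7,8]=6  [2,3,4,5]=4  [2,3,4,8]=4  [3,4,5,8]=12  [3,4,7,8]=6  [4,5,7,8]=12  [4,6,7,8]=4  [5,6,7,8]=4
  size 5 → [0,1,3,4,5]=10  [0,1,4,5,8]=20  [0,1,5,7,8]=10  [1,2,3,4,5]=10  [1,3,4,5,8]=30  [1,4,5,7,8]=30  [1,5,6,7,8]=10  [2,3,4,5,8]=20  [2,3,4,7,8]=10  [3,4,5,7,8]=30  [3,4,6,7,8]=10  [4,5,6,7,8]=20
  size 6 → [0,1,2,3,4,5]=20  [0,1,3,4,5,8]=60  [0,1,4,5,7,8]=60  [0,1,5,6,7,8]=20  [1,2,3,4,5,8]=60  [1,3,4,5,7,8]=90  [1,4,5,6,7,8]=60  [2,3,4,5,7,8]=60  [2,3,4,6,7,8]=20  [3,4,5,6,7,8]=60
  size 7 → [0,1,2,3,4,5,8]=140  [0,1,3,4,5,7,8]=210  [0,1,4,5,6,7,8]=140  [1,2,3,4,5,7,8]=210  [1,3,4,5,6,7,8]=210  [2,3,4,5,6,7,8]=140
  first=0(o) contributes 560
  first=2(u) contributes 560
  first=6(a) contributes 560
|[w]| = 1680

1680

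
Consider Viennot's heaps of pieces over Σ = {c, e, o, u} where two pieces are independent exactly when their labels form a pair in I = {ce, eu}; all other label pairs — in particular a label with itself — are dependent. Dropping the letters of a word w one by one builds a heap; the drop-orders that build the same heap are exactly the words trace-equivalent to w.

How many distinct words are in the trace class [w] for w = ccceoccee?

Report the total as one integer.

#0=c has no predecessor
#1=c depends on [0:c]
#2=c depends on [1:c]
#3=e has no predecessor
#4=o depends on [2:c, 3:e]
#5=c depends on [4:o]
#6=c depends on [5:c]
#7=e depends on [4:o]
#8=e depends on [7:e]
sources: [0:c, 3:e]
N(rest) = Σ N(rest − s) over sources s of rest; N(one piece) = 1:
  size 1 → [6]=1  [8]=1
  size 2 → [5,6]=1  [6,8]=2  [7,8]=1
  size 3 → [5,6,8]=3  [6,7,8]=3
  size 4 → [5,6,7,8]=6
  size 5 → [4,5,6,7,8]=6
  size 6 → [2,4,5,6,7,8]=6  [3,4,5,6,7,8]=6
  size 7 → [1,2,4,5,6,7,8]=6  [2,3,4,5,6,7,8]=12
  first=0(c) contributes 18
  first=3(e) contributes 6
|[w]| = 24

24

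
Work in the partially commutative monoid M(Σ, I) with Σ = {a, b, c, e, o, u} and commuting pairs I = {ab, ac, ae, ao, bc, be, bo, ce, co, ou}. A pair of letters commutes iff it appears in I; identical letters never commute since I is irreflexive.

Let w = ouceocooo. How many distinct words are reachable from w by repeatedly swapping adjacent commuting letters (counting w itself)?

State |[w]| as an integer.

drop 0:o onto floor
drop 1:u onto floor
drop 2:c onto {1:u}
drop 3:e onto {0:o, 1:u}
drop 4:o onto {3:e}
drop 5:c onto {2:c}
drop 6:o onto {4:o}
drop 7:o onto {6:o}
drop 8:o onto {7:o}
ground layer = {0:o, 1:u}
drop-orders for the pieces not yet dropped (sum over which currently-grounded one goes next):
  1 to go: {5} 1  {8} 1
  2 to go: {2,5} 1  {5,8} 2  {7,8} 1
  3 to go: {2,5,8} 3  {5,7,8} 3  {6,7,8} 1
  4 to go: {2,5,7,8} 6  {4,6,7,8} 1  {5,6,7,8} 4
  5 to go: {2,5,6,7,8} 10  {3,4,6,7,8} 1  {4,5,6,7,8} 5
  6 to go: {0,3,4,6,7,8} 1  {2,4,5,6,7,8} 15  {3,4,5,6,7,8} 6
  7 to go: {0,3,4,5,6,7,8} 7  {2,3,4,5,6,7,8} 21
  if 0:o drops first: 21 orders
  if 1:u drops first: 28 orders
heap linearizations: 49

49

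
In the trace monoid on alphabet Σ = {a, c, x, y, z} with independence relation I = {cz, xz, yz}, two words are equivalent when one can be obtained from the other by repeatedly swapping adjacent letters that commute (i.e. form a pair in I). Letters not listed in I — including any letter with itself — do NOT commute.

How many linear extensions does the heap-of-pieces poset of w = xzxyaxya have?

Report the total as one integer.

piece 0:x — minimal
piece 1:z — minimal
piece 2:x rests on {0:x}
piece 3:y rests on {2:x}
piece 4:a rests on {1:z, 3:y}
piece 5:x rests on {4:a}
piece 6:y rests on {5:x}
piece 7:a rests on {6:y}
minimal pieces: {0:x, 1:z}
ways to finish when only these pieces remain (= sum over removing one remaining piece with nothing left below it):
  1 left: {7}→1
  2 left: {6,7}→1
  3 left: {5,6,7}→1
  4 left: {4,5,6,7}→1
  5 left: {1,4,5,6,7}→1  {3,4,5,6,7}→1
  6 left: {1,3,4,5,6,7}→2  {2,3,4,5,6,7}→1
  placing 0:x first → 3 extensions
  placing 1:z first → 1 extensions
total linear extensions = 4

4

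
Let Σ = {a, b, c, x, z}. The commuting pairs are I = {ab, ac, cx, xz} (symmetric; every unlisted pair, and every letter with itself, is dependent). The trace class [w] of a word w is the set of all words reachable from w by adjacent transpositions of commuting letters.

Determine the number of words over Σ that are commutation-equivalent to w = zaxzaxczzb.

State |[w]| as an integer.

0(z) covers ∅
1(a) covers 0:z
2(x) covers 1:a
3(z) covers 1:a
4(a) covers 2:x, 3:z
5(x) covers 4:a
6(c) covers 3:z
7(z) covers 4:a, 6:c
8(z) covers 7:z
9(b) covers 5:x, 8:z
floor of heap: 0:z
completions by unplaced set U, small U first (add the entries for U minus each lowest piece of U):
  |U|=1: {9}:1
  |U|=2: {5,9}:1  {8,9}:1
  |U|=3: {5,8,9}:2  {7,8,9}:1
  |U|=4: {5,7,8,9}:3  {6,7,8,9}:1
  |U|=5: {4,5,7,8,9}:3  {5,6,7,8,9}:4
  |U|=6: {2,4,5,7,8,9}:3  {4,5,6,7,8,9}:7
  |U|=7: {2,4,5,6,7,8,9}:10  {3,4,5,6,7,8,9}:7
  |U|=8: {2,3,4,5,6,7,8,9}:17
  start at 0(z): 17

17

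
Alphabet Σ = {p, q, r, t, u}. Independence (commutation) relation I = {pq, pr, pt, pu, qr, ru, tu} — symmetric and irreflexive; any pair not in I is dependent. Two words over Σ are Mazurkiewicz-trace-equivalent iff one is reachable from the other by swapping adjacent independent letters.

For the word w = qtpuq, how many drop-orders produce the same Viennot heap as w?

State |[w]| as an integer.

0(q) covers ∅
1(t) covers 0:q
2(p) covers ∅
3(u) covers 0:q
4(q) covers 1:t, 3:u
floor of heap: 0:q, 2:p
completions by unplaced set U, small U first (add the entries for U minus each lowest piece of U):
  |U|=1: {2}:1  {4}:1
  |U|=2: {1,4}:1  {2,4}:2  {3,4}:1
  |U|=3: {1,2,4}:3  {1,3,4}:2  {2,3,4}:3
  start at 0(q): 8
  start at 2(p): 2
sum over floor = 10

10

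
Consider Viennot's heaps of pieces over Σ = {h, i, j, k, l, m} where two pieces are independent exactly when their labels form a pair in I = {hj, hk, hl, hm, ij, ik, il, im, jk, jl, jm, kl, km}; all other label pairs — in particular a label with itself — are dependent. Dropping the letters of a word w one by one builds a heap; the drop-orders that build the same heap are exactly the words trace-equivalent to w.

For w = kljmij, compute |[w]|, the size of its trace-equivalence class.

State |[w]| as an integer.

piece 0:k — minimal
piece 1:l — minimal
piece 2:j — minimal
piece 3:m rests on {1:l}
piece 4:i — minimal
piece 5:j rests on {2:j}
minimal pieces: {0:k, 1:l, 2:j, 4:i}
ways to finish when only these pieces remain (= sum over removing one remaining piece with nothing left below it):
  1 left: {0}→1  {3}→1  {4}→1  {5}→1
  2 left: {0,3}→2  {0,4}→2  {0,5}→2  {1,3}→1  {2,5}→1  {3,4}→2  {3,5}→2  {4,5}→2
  3 left: {0,1,3}→3  {0,2,5}→3  {0,3,4}→6  {0,3,5}→6  {0,4,5}→6  {1,3,4}→3  {1,3,5}→3  {2,3,5}→3  {2,4,5}→3  {3,4,5}→6
  4 left: {0,1,3,4}→12  {0,1,3,5}→12  {0,2,3,5}→12  {0,2,4,5}→12  {0,3,4,5}→24  {1,2,3,5}→6  {1,3,4,5}→12  {2,3,4,5}→12
  placing 0:k first → 30 extensions
  placing 1:l first → 60 extensions
  placing 2:j first → 60 extensions
  placing 4:i first → 30 extensions
total linear extensions = 180

180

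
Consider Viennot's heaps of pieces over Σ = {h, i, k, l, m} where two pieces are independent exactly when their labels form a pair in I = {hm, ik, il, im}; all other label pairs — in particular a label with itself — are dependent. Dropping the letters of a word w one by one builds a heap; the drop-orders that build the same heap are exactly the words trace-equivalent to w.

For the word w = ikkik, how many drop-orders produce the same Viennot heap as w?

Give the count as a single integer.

10

#0=i has no predecessor
#1=k has no predecessor
#2=k depends on [1:k]
#3=i depends on [0:i]
#4=k depends on [2:k]
sources: [0:i, 1:k]
N(rest) = Σ N(rest − s) over sources s of rest; N(one piece) = 1:
  size 1 → [3]=1  [4]=1
  size 2 → [0,3]=1  [2,4]=1  [3,4]=2
  size 3 → [0,3,4]=3  [1,2,4]=1  [2,3,4]=3
  first=0(i) contributes 4
  first=1(k) contributes 6
|[w]| = 10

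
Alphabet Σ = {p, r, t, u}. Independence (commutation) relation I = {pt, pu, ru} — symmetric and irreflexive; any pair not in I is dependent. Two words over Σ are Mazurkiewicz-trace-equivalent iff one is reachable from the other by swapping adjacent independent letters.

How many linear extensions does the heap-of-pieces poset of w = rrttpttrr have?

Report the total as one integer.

5

#0=r has no predecessor
#1=r depends on [0:r]
#2=t depends on [1:r]
#3=t depends on [2:t]
#4=p depends on [1:r]
#5=t depends on [3:t]
#6=t depends on [5:t]
#7=r depends on [4:p, 6:t]
#8=r depends on [7:r]
sources: [0:r]
N(rest) = Σ N(rest − s) over sources s of rest; N(one piece) = 1:
  size 1 → [8]=1
  size 2 → [7,8]=1
  size 3 → [4,7,8]=1  [6,7,8]=1
  size 4 → [4,6,7,8]=2  [5,6,7,8]=1
  size 5 → [3,5,6,7,8]=1  [4,5,6,7,8]=3
  size 6 → [2,3,5,6,7,8]=1  [3,4,5,6,7,8]=4
  size 7 → [2,3,4,5,6,7,8]=5
  first=0(r) contributes 5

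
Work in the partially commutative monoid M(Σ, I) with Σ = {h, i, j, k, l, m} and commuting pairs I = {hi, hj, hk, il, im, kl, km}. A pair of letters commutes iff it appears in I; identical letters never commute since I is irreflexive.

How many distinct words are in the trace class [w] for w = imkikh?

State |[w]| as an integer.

15

piece 0:i — minimal
piece 1:m — minimal
piece 2:k rests on {0:i}
piece 3:i rests on {2:k}
piece 4:k rests on {3:i}
piece 5:h rests on {1:m}
minimal pieces: {0:i, 1:m}
ways to finish when only these pieces remain (= sum over removing one remaining piece with nothing left below it):
  1 left: {4}→1  {5}→1
  2 left: {1,5}→1  {3,4}→1  {4,5}→2
  3 left: {1,4,5}→3  {2,3,4}→1  {3,4,5}→3
  4 left: {0,2,3,4}→1  {1,3,4,5}→6  {2,3,4,5}→4
  placing 0:i first → 10 extensions
  placing 1:m first → 5 extensions
total linear extensions = 15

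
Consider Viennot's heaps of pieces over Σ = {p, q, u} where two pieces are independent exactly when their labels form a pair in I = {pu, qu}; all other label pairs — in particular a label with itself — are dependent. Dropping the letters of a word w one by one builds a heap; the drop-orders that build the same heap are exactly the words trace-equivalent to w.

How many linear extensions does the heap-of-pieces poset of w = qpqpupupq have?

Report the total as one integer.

drop 0:q onto floor
drop 1:p onto {0:q}
drop 2:q onto {1:p}
drop 3:p onto {2:q}
drop 4:u onto floor
drop 5:p onto {3:p}
drop 6:u onto {4:u}
drop 7:p onto {5:p}
drop 8:q onto {7:p}
ground layer = {0:q, 4:u}
drop-orders for the pieces not yet dropped (sum over which currently-grounded one goes next):
  1 to go: {6} 1  {8} 1
  2 to go: {4,6} 1  {6,8} 2  {7,8} 1
  3 to go: {4,6,8} 3  {5,7,8} 1  {6,7,8} 3
  4 to go: {3,5,7,8} 1  {4,6,7,8} 6  {5,6,7,8} 4
  5 to go: {2,3,5,7,8} 1  {3,5,6,7,8} 5  {4,5,6,7,8} 10
  6 to go: {1,2,3,5,7,8} 1  {2,3,5,6,7,8} 6  {3,4,5,6,7,8} 15
  7 to go: {0,1,2,3,5,7,8} 1  {1,2,3,5,6,7,8} 7  {2,3,4,5,6,7,8} 21
  if 0:q drops first: 28 orders
  if 4:u drops first: 8 orders
heap linearizations: 36

36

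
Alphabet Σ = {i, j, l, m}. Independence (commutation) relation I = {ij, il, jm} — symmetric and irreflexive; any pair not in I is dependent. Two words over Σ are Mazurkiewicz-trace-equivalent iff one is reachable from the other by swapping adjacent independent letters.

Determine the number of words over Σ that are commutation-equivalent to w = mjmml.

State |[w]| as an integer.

4

drop 0:m onto floor
drop 1:j onto floor
drop 2:m onto {0:m}
drop 3:m onto {2:m}
drop 4:l onto {1:j, 3:m}
ground layer = {0:m, 1:j}
drop-orders for the pieces not yet dropped (sum over which currently-grounded one goes next):
  1 to go: {4} 1
  2 to go: {1,4} 1  {3,4} 1
  3 to go: {1,3,4} 2  {2,3,4} 1
  if 0:m drops first: 3 orders
  if 1:j drops first: 1 orders
heap linearizations: 4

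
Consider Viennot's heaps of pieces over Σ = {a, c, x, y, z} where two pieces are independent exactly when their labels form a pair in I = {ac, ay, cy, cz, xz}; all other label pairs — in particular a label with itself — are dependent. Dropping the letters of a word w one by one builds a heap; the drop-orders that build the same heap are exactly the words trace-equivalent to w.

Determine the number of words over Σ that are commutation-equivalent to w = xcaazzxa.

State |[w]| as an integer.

0(x) covers ∅
1(c) covers 0:x
2(a) covers 0:x
3(a) covers 2:a
4(z) covers 3:a
5(z) covers 4:z
6(x) covers 1:c, 3:a
7(a) covers 5:z, 6:x
floor of heap: 0:x
completions by unplaced set U, small U first (add the entries for U minus each lowest piece of U):
  |U|=1: {7}:1
  |U|=2: {5,7}:1  {6,7}:1
  |U|=3: {1,6,7}:1  {4,5,7}:1  {5,6,7}:2
  |U|=4: {1,5,6,7}:3  {4,5,6,7}:3
  |U|=5: {1,4,5,6,7}:6  {3,4,5,6,7}:3
  |U|=6: {1,3,4,5,6,7}:9  {2,3,4,5,6,7}:3
  start at 0(x): 12

12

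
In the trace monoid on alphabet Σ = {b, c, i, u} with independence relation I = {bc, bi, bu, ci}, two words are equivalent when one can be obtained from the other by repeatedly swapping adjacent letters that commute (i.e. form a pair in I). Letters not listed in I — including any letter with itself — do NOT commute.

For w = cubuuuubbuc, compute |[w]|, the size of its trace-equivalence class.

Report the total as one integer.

0(c) covers ∅
1(u) covers 0:c
2(b) covers ∅
3(u) covers 1:u
4(u) covers 3:u
5(u) covers 4:u
6(u) covers 5:u
7(b) covers 2:b
8(b) covers 7:b
9(u) covers 6:u
10(c) covers 9:u
floor of heap: 0:c, 2:b
completions by unplaced set U, small U first (add the entries for U minus each lowest piece of U):
  |U|=1: {8}:1  {10}:1
  |U|=2: {7,8}:1  {8,10}:2  {9,10}:1
  |U|=3: {2,7,8}:1  {6,9,10}:1  {7,8,10}:3  {8,9,10}:3
  |U|=4: {2,7,8,10}:4  {5,6,9,10}:1  {6,8,9,10}:4  {7,8,9,10}:6
  |U|=5: {2,7,8,9,10}:10  {4,5,6,9,10}:1  {5,6,8,9,10}:5  {6,7,8,9,10}:10
  |U|=6: {2,6,7,8,9,10}:20  {3,4,5,6,9,10}:1  {4,5,6,8,9,10}:6  {5,6,7,8,9,10}:15
  |U|=7: {1,3,4,5,6,9,10}:1  {2,5,6,7,8,9,10}:35  {3,4,5,6,8,9,10}:7  {4,5,6,7,8,9,10}:21
  |U|=8: {0,1,3,4,5,6,9,10}:1  {1,3,4,5,6,8,9,10}:8  {2,4,5,6,7,8,9,10}:56  {3,4,5,6,7,8,9,10}:28
  |U|=9: {0,1,3,4,5,6,8,9,10}:9  {1,3,4,5,6,7,8,9,10}:36  {2,3,4,5,6,7,8,9,10}:84
  start at 0(c): 120
  start at 2(b): 45
sum over floor = 165

165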